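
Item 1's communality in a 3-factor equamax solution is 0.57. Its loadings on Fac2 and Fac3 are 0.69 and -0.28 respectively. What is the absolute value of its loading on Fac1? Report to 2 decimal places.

0.12

Under orthogonal rotation h² = Σλ², so λ_Fac1² = h² − (0.5545) = 0.57 − 0.5545 = 0.0155.
|λ| = √0.0155 = 0.1245.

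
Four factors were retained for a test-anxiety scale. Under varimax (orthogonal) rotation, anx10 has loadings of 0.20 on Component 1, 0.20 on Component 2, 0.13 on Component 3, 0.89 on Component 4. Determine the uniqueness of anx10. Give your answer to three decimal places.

0.111

h² = 0.20² + 0.20² + 0.13² + 0.89² = 0.0400 + 0.0400 + 0.0169 + 0.7921 = 0.8890
Uniqueness u² = 1 − h² = 1 − 0.8890 = 0.1110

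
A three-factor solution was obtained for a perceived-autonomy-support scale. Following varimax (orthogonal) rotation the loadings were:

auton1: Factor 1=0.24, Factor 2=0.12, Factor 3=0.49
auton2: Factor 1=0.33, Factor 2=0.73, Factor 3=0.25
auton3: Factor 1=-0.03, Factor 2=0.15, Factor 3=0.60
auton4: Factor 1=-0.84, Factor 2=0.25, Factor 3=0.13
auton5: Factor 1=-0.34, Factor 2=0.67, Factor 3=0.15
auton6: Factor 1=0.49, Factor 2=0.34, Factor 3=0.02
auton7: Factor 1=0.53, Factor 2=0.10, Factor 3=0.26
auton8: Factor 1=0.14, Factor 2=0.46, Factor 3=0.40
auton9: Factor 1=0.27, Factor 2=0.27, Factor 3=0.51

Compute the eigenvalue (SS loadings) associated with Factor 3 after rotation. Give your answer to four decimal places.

1.1901

SS loadings for Factor 3 = 0.49² + 0.25² + 0.60² + 0.13² + 0.15² + 0.02² + 0.26² + 0.40² + 0.51² = 0.2401 + 0.0625 + 0.3600 + 0.0169 + 0.0225 + 0.0004 + 0.0676 + 0.1600 + 0.2601 = 1.1901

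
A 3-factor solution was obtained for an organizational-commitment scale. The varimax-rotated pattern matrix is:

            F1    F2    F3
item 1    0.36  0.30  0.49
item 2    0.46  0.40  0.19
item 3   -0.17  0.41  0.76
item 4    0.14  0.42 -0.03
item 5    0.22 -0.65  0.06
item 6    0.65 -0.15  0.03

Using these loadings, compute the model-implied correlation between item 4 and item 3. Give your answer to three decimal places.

0.126

r̂ = Σ λ_i·λ_j across factors = (0.14)(-0.17) + (0.42)(0.41) + (-0.03)(0.76)
  = -0.0238 +0.1722 -0.0228 = 0.1256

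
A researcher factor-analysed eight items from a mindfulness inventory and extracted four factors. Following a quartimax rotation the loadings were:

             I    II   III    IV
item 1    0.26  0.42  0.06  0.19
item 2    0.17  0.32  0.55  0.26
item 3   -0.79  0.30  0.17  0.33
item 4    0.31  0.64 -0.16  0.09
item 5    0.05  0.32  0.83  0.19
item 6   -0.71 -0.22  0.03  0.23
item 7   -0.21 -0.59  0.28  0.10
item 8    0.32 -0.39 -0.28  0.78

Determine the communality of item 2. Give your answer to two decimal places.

0.50

h² = 0.17² + 0.32² + 0.55² + 0.26² = 0.0289 + 0.1024 + 0.3025 + 0.0676 = 0.5014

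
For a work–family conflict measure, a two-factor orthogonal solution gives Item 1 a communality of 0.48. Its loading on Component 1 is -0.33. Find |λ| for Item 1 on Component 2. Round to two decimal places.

Under orthogonal rotation h² = Σλ², so λ_Component 2² = h² − (0.1089) = 0.48 − 0.1089 = 0.3711.
|λ| = √0.3711 = 0.6092.

0.61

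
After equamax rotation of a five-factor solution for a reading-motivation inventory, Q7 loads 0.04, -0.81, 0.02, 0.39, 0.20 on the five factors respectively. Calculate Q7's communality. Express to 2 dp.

0.85

h² = 0.04² + (-0.81)² + 0.02² + 0.39² + 0.20² = 0.0016 + 0.6561 + 0.0004 + 0.1521 + 0.0400 = 0.8502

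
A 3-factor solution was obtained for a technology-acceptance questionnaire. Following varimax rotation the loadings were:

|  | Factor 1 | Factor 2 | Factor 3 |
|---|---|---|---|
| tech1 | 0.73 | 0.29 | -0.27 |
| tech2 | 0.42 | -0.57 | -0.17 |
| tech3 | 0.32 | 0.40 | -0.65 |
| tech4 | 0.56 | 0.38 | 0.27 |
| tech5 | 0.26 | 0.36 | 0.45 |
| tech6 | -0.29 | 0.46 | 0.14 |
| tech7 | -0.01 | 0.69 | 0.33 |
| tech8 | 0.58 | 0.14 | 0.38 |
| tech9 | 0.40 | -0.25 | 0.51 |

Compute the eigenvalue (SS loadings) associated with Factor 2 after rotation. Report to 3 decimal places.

SS loadings for Factor 2 = 0.29² + (-0.57)² + 0.40² + 0.38² + 0.36² + 0.46² + 0.69² + 0.14² + (-0.25)² = 0.0841 + 0.3249 + 0.1600 + 0.1444 + 0.1296 + 0.2116 + 0.4761 + 0.0196 + 0.0625 = 1.6128

1.613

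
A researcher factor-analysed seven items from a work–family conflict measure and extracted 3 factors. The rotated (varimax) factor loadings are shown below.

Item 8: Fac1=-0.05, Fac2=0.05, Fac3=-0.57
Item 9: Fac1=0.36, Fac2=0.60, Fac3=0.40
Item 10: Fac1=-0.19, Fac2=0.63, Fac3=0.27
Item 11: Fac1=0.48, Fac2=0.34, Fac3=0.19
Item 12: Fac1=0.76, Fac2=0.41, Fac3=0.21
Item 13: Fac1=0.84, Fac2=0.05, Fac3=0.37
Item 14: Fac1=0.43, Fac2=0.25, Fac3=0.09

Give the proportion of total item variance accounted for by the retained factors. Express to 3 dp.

0.537

SS loadings by factor: 1.8667, 1.1081, 0.7830; total = 3.7578.
Total variance with 7 standardized items is 7, so the solution explains 3.7578/7 = 0.5368.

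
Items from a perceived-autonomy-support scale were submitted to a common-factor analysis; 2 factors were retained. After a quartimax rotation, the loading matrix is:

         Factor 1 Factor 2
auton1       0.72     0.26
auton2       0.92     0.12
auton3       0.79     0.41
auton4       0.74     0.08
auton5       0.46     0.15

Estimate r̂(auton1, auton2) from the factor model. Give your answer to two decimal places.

0.69

r̂ = Σ λ_i·λ_j across factors = (0.72)(0.92) + (0.26)(0.12)
  = +0.6624 +0.0312 = 0.6936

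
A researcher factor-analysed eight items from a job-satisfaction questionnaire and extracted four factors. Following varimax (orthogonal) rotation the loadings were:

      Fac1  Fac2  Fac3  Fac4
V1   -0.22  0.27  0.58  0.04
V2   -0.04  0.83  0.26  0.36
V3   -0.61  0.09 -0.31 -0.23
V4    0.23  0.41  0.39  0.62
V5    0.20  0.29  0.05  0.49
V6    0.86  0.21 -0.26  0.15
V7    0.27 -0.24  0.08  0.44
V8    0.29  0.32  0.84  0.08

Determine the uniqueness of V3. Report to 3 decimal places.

0.471

h² = (-0.61)² + 0.09² + (-0.31)² + (-0.23)² = 0.3721 + 0.0081 + 0.0961 + 0.0529 = 0.5292
Uniqueness u² = 1 − h² = 1 − 0.5292 = 0.4708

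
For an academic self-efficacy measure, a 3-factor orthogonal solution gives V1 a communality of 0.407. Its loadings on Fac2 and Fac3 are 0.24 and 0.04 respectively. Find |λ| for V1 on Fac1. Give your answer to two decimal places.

0.59

Under orthogonal rotation h² = Σλ², so λ_Fac1² = h² − (0.0592) = 0.407 − 0.0592 = 0.3478.
|λ| = √0.3478 = 0.5897.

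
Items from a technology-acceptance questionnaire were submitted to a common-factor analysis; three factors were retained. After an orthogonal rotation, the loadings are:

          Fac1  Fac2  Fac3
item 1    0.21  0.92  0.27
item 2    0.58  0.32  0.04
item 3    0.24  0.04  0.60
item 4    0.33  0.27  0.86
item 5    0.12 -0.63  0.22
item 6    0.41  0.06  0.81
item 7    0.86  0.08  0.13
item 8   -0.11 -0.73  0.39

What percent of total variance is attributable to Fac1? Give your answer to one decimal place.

SS loadings for Fac1 = 0.21² + 0.58² + 0.24² + 0.33² + 0.12² + 0.41² + 0.86² + (-0.11)² = 1.4812
With 8 standardized items, total variance = 8. Proportion = 1.4812/8 = 0.1851 → 18.51%.

18.5%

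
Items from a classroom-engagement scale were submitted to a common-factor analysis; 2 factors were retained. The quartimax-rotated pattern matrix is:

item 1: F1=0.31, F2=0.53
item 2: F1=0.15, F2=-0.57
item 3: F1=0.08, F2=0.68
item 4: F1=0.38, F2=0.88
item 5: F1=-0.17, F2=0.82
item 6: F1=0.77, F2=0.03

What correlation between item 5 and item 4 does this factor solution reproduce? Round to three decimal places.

r̂ = Σ λ_i·λ_j across factors = (-0.17)(0.38) + (0.82)(0.88)
  = -0.0646 +0.7216 = 0.6570

0.657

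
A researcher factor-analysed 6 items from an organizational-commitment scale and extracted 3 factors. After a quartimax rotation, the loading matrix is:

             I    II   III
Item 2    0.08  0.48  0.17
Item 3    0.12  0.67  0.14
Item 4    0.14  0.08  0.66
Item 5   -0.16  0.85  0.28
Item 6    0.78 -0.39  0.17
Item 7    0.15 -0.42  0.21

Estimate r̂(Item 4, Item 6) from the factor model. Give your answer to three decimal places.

0.190

r̂ = Σ λ_i·λ_j across factors = (0.14)(0.78) + (0.08)(-0.39) + (0.66)(0.17)
  = +0.1092 -0.0312 +0.1122 = 0.1902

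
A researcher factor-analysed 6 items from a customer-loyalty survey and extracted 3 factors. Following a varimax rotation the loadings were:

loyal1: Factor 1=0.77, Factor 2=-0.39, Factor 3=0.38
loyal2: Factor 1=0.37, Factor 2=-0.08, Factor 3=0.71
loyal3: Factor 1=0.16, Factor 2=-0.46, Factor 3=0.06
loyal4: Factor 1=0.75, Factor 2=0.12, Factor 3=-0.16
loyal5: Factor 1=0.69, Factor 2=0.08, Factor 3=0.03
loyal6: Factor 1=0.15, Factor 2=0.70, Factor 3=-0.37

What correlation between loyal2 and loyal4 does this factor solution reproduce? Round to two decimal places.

r̂ = Σ λ_i·λ_j across factors = (0.37)(0.75) + (-0.08)(0.12) + (0.71)(-0.16)
  = +0.2775 -0.0096 -0.1136 = 0.1543

0.15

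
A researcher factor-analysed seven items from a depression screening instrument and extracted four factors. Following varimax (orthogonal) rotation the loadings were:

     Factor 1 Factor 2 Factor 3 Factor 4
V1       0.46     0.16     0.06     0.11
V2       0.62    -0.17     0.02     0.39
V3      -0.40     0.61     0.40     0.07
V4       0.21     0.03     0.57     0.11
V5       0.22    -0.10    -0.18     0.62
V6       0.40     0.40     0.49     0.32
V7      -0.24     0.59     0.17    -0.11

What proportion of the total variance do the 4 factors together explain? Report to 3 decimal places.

0.497

Communalities: 0.2529, 0.5658, 0.6970, 0.3820, 0.4752, 0.6625, 0.4467; Σh² = 3.4821.
Total variance with 7 standardized items is 7, so the solution explains 3.4821/7 = 0.4974.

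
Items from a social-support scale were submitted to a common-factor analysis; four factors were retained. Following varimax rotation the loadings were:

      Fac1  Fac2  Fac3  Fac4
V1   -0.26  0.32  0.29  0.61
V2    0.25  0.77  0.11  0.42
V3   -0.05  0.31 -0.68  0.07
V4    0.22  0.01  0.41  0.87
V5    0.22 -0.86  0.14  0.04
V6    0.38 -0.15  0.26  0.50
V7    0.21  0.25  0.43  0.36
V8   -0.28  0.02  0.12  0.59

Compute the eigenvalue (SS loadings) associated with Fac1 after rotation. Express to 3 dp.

SS loadings for Fac1 = (-0.26)² + 0.25² + (-0.05)² + 0.22² + 0.22² + 0.38² + 0.21² + (-0.28)² = 0.0676 + 0.0625 + 0.0025 + 0.0484 + 0.0484 + 0.1444 + 0.0441 + 0.0784 = 0.4963

0.496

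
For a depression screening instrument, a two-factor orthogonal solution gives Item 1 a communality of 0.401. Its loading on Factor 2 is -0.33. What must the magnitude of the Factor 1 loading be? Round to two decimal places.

0.54

Under orthogonal rotation h² = Σλ², so λ_Factor 1² = h² − (0.1089) = 0.401 − 0.1089 = 0.2921.
|λ| = √0.2921 = 0.5405.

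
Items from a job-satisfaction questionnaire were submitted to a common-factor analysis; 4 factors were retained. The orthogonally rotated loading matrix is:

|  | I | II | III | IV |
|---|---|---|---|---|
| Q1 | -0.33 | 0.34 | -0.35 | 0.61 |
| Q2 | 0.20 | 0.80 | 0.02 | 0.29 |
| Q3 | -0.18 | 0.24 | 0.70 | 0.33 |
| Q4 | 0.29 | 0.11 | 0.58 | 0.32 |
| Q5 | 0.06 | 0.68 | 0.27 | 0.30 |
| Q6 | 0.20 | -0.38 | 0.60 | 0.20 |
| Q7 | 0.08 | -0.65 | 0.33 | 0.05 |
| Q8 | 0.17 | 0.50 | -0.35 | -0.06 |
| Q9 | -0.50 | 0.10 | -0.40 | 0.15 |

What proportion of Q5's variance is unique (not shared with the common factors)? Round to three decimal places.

0.371

h² = 0.06² + 0.68² + 0.27² + 0.30² = 0.0036 + 0.4624 + 0.0729 + 0.0900 = 0.6289
Uniqueness u² = 1 − h² = 1 − 0.6289 = 0.3711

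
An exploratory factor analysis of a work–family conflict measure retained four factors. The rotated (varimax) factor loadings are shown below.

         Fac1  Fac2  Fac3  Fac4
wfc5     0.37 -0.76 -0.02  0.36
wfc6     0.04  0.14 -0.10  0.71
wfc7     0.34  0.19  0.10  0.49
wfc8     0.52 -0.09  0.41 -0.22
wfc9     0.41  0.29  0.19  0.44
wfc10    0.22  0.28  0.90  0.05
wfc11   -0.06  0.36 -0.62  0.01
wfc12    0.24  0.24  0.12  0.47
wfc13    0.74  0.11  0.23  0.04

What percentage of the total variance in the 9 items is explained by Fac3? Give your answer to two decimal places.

SS loadings for Fac3 = (-0.02)² + (-0.10)² + 0.10² + 0.41² + 0.19² + 0.90² + (-0.62)² + 0.12² + 0.23² = 1.4863
With 9 standardized items, total variance = 9. Proportion = 1.4863/9 = 0.1651 → 16.51%.

16.51%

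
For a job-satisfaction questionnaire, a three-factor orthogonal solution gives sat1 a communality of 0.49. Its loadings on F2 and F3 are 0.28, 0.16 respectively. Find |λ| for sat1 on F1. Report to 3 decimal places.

Under orthogonal rotation h² = Σλ², so λ_F1² = h² − (0.1040) = 0.49 − 0.1040 = 0.3860.
|λ| = √0.3860 = 0.6213.

0.621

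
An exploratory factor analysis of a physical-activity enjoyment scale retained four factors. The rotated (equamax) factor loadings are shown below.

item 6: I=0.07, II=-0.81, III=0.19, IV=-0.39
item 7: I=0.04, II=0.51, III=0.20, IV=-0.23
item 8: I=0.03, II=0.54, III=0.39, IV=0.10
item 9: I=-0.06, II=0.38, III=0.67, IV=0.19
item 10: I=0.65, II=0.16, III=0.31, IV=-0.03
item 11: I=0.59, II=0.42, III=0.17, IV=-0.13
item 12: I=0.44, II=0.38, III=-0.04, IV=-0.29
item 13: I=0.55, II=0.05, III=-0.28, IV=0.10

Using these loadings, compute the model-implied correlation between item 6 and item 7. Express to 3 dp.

-0.283

r̂ = Σ λ_i·λ_j across factors = (0.07)(0.04) + (-0.81)(0.51) + (0.19)(0.20) + (-0.39)(-0.23)
  = +0.0028 -0.4131 +0.0380 +0.0897 = -0.2826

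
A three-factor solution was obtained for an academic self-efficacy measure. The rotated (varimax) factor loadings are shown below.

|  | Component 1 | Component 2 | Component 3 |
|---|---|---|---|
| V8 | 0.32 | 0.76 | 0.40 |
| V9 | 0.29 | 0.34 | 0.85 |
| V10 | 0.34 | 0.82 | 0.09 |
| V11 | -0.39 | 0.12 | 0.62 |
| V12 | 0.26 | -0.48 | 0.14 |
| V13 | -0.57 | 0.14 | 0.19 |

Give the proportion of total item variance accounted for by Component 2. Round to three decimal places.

0.272

SS loadings for Component 2 = 0.76² + 0.34² + 0.82² + 0.12² + (-0.48)² + 0.14² = 1.6300
Proportion of variance = 1.6300 / 6 = 0.2717.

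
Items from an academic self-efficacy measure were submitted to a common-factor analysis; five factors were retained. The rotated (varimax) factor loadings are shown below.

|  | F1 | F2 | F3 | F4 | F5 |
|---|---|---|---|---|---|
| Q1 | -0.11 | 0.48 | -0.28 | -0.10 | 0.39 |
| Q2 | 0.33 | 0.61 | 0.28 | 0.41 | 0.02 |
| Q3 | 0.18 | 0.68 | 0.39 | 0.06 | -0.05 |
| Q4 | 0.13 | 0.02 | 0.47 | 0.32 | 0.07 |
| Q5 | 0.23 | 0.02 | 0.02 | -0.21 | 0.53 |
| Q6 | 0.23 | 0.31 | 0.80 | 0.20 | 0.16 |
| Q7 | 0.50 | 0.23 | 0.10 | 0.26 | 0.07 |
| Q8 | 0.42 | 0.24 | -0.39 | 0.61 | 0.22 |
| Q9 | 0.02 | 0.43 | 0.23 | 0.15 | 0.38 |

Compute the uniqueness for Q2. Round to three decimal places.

h² = 0.33² + 0.61² + 0.28² + 0.41² + 0.02² = 0.1089 + 0.3721 + 0.0784 + 0.1681 + 0.0004 = 0.7279
Uniqueness u² = 1 − h² = 1 − 0.7279 = 0.2721

0.272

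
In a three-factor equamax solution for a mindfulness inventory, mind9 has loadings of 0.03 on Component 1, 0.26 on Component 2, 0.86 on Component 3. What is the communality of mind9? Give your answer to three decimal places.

0.808

h² = 0.03² + 0.26² + 0.86² = 0.0009 + 0.0676 + 0.7396 = 0.8081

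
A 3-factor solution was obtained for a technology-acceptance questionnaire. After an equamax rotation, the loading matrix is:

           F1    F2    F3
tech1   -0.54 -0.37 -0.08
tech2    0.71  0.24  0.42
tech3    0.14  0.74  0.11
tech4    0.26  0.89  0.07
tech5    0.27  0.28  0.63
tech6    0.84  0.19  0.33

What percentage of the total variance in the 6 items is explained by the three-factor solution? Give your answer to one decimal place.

66.9%

SS loadings by factor: 1.6614, 1.6487, 0.7056; total = 4.0157.
Total variance with 6 standardized items is 6, so the solution explains 4.0157/6 = 0.6693 = 66.93%.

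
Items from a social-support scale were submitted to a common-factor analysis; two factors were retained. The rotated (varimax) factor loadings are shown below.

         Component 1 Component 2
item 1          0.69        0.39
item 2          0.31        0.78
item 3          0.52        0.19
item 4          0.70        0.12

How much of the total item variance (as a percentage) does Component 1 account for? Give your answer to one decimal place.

SS loadings for Component 1 = 0.69² + 0.31² + 0.52² + 0.70² = 1.3326
With 4 standardized items, total variance = 4. Proportion = 1.3326/4 = 0.3331 → 33.31%.

33.3%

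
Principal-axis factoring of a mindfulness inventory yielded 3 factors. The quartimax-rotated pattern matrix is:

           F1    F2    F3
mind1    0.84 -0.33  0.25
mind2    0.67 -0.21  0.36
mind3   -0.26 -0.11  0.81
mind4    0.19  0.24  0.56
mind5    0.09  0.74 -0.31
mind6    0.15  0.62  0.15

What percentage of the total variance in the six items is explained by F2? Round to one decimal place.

SS loadings for F2 = (-0.33)² + (-0.21)² + (-0.11)² + 0.24² + 0.74² + 0.62² = 1.1547
With 6 standardized items, total variance = 6. Proportion = 1.1547/6 = 0.1925 → 19.25%.

19.2%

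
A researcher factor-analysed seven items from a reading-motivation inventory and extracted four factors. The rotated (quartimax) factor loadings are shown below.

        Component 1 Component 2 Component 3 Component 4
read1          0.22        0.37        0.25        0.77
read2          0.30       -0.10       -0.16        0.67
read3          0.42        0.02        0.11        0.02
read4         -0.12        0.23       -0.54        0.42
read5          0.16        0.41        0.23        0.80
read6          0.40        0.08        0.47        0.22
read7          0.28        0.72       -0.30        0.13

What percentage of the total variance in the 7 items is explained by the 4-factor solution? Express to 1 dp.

59.5%

Communalities: 0.8407, 0.5745, 0.1893, 0.5353, 0.8866, 0.4357, 0.7037; Σh² = 4.1658.
Total variance with 7 standardized items is 7, so the solution explains 4.1658/7 = 0.5951 = 59.51%.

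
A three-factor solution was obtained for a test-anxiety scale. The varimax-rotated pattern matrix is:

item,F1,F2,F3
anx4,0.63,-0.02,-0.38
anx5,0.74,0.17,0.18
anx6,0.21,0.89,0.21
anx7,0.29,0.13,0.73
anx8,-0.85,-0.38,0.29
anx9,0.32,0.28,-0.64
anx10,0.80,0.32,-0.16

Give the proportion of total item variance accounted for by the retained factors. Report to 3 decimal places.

0.711

SS loadings by factor: 2.5376, 1.1635, 1.2731; total = 4.9742.
Total variance with 7 standardized items is 7, so the solution explains 4.9742/7 = 0.7106.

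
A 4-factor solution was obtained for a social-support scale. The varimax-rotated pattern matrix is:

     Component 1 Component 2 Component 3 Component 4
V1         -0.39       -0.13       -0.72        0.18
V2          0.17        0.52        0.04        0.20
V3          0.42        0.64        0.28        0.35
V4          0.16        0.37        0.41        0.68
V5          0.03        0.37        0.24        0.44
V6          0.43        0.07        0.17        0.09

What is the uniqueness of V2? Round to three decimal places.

h² = 0.17² + 0.52² + 0.04² + 0.20² = 0.0289 + 0.2704 + 0.0016 + 0.0400 = 0.3409
Uniqueness u² = 1 − h² = 1 − 0.3409 = 0.6591

0.659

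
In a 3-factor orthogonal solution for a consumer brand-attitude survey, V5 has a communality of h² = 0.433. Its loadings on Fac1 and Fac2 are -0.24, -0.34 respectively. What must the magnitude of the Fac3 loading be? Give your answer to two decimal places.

0.51

Under orthogonal rotation h² = Σλ², so λ_Fac3² = h² − (0.1732) = 0.433 − 0.1732 = 0.2598.
|λ| = √0.2598 = 0.5097.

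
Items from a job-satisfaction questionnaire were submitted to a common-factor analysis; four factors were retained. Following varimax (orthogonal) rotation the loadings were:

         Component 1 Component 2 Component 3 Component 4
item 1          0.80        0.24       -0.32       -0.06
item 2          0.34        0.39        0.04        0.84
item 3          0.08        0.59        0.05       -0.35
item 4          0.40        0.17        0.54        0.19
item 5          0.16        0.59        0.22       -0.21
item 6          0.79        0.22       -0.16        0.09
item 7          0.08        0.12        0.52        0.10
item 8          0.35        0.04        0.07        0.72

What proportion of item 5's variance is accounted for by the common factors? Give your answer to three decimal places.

0.466

h² = 0.16² + 0.59² + 0.22² + (-0.21)² = 0.0256 + 0.3481 + 0.0484 + 0.0441 = 0.4662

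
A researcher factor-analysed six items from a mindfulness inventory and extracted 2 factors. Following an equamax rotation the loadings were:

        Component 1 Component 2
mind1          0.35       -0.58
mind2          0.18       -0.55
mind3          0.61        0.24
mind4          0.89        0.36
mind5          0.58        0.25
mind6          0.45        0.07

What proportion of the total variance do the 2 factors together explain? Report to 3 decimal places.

Communalities: 0.4589, 0.3349, 0.4297, 0.9217, 0.3989, 0.2074; Σh² = 2.7515.
Total variance with 6 standardized items is 6, so the solution explains 2.7515/6 = 0.4586.

0.459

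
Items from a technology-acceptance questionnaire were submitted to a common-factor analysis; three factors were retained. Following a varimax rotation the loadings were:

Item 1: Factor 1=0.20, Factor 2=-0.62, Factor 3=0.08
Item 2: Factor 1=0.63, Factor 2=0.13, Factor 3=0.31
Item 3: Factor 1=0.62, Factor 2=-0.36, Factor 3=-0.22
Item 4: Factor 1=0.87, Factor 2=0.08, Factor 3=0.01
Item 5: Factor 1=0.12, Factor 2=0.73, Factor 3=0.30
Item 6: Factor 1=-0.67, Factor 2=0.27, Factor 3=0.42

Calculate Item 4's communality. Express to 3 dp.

0.763

h² = 0.87² + 0.08² + 0.01² = 0.7569 + 0.0064 + 0.0001 = 0.7634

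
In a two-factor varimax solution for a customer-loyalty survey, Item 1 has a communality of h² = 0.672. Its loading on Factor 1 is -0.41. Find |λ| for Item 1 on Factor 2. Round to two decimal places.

0.71

Under orthogonal rotation h² = Σλ², so λ_Factor 2² = h² − (0.1681) = 0.672 − 0.1681 = 0.5039.
|λ| = √0.5039 = 0.7099.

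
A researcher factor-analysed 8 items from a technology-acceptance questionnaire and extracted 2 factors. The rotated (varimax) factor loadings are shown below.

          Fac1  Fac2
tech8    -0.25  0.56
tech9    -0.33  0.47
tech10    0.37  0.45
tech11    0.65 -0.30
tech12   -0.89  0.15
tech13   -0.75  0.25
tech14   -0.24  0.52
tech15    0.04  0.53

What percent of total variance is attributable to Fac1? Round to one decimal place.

SS loadings for Fac1 = (-0.25)² + (-0.33)² + 0.37² + 0.65² + (-0.89)² + (-0.75)² + (-0.24)² + 0.04² = 2.1446
With 8 standardized items, total variance = 8. Proportion = 2.1446/8 = 0.2681 → 26.81%.

26.8%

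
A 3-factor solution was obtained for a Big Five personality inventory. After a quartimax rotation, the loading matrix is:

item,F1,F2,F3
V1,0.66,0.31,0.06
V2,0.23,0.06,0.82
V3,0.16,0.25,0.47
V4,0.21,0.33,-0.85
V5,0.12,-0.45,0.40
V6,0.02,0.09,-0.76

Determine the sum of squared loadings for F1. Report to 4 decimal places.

0.5730

SS loadings for F1 = 0.66² + 0.23² + 0.16² + 0.21² + 0.12² + 0.02² = 0.4356 + 0.0529 + 0.0256 + 0.0441 + 0.0144 + 0.0004 = 0.5730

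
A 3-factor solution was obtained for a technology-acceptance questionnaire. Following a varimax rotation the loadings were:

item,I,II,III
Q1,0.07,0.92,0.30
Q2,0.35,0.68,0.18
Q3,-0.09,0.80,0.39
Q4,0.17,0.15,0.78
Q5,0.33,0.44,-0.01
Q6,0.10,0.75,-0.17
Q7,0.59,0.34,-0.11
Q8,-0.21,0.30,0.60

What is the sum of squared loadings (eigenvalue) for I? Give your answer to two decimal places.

SS loadings for I = 0.07² + 0.35² + (-0.09)² + 0.17² + 0.33² + 0.10² + 0.59² + (-0.21)² = 0.0049 + 0.1225 + 0.0081 + 0.0289 + 0.1089 + 0.0100 + 0.3481 + 0.0441 = 0.6755

0.68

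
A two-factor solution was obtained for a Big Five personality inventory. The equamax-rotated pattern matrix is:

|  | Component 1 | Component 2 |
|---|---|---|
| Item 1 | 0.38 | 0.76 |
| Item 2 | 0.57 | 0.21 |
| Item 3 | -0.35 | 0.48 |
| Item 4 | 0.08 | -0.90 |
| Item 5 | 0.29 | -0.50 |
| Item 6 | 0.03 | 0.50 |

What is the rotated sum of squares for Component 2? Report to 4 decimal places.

2.1621

SS loadings for Component 2 = 0.76² + 0.21² + 0.48² + (-0.90)² + (-0.50)² + 0.50² = 0.5776 + 0.0441 + 0.2304 + 0.8100 + 0.2500 + 0.2500 = 2.1621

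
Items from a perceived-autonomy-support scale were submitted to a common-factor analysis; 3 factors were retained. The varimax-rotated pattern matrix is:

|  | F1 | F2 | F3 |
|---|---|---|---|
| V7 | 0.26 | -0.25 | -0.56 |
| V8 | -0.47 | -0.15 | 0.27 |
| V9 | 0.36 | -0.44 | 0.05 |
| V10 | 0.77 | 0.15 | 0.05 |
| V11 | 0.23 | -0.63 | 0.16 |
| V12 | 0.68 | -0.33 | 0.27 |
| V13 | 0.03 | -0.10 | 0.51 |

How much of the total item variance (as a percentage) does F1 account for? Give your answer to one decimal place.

SS loadings for F1 = 0.26² + (-0.47)² + 0.36² + 0.77² + 0.23² + 0.68² + 0.03² = 1.5272
With 7 standardized items, total variance = 7. Proportion = 1.5272/7 = 0.2182 → 21.82%.

21.8%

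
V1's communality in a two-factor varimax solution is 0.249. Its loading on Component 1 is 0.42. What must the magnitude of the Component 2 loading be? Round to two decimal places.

Under orthogonal rotation h² = Σλ², so λ_Component 2² = h² − (0.1764) = 0.249 − 0.1764 = 0.0726.
|λ| = √0.0726 = 0.2694.

0.27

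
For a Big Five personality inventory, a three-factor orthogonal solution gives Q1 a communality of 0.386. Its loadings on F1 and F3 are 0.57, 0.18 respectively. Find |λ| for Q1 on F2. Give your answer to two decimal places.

0.17

Under orthogonal rotation h² = Σλ², so λ_F2² = h² − (0.3573) = 0.386 − 0.3573 = 0.0287.
|λ| = √0.0287 = 0.1694.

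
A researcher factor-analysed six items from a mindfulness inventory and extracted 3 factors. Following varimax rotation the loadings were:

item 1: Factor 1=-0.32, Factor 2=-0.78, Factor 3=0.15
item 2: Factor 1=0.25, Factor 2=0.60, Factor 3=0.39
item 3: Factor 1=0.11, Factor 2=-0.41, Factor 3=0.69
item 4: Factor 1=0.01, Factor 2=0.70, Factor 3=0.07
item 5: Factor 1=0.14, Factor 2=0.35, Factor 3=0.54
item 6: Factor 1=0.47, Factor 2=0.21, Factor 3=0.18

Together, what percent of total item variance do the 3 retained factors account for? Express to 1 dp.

53.2%

SS loadings by factor: 0.4176, 1.7931, 0.9796; total = 3.1903.
Total variance with 6 standardized items is 6, so the solution explains 3.1903/6 = 0.5317 = 53.17%.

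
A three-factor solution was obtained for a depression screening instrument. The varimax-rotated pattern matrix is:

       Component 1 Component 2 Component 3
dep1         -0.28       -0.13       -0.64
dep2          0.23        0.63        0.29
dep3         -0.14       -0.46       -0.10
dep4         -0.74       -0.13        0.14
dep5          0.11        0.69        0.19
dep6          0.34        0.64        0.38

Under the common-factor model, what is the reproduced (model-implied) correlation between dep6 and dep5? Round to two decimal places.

r̂ = Σ λ_i·λ_j across factors = (0.34)(0.11) + (0.64)(0.69) + (0.38)(0.19)
  = +0.0374 +0.4416 +0.0722 = 0.5512

0.55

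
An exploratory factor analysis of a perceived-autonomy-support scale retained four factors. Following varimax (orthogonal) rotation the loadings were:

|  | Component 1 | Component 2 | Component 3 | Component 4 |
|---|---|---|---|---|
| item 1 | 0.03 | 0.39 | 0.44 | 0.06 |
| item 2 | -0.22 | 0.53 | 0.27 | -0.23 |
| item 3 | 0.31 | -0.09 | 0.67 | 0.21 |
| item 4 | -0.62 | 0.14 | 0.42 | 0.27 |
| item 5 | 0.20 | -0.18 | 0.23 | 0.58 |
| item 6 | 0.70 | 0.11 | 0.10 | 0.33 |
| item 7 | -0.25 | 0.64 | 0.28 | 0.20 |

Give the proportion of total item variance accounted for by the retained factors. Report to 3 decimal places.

Communalities: 0.3502, 0.4551, 0.5972, 0.6533, 0.4617, 0.6210, 0.5905; Σh² = 3.7290.
Total variance with 7 standardized items is 7, so the solution explains 3.7290/7 = 0.5327.

0.533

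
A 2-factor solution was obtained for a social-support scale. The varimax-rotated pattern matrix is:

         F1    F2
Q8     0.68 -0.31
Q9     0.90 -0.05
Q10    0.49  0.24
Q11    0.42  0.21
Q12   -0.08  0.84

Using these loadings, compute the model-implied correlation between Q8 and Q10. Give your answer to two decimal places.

r̂ = Σ λ_i·λ_j across factors = (0.68)(0.49) + (-0.31)(0.24)
  = +0.3332 -0.0744 = 0.2588

0.26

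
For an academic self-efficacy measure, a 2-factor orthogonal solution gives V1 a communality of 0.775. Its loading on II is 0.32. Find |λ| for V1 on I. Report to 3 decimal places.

Under orthogonal rotation h² = Σλ², so λ_I² = h² − (0.1024) = 0.775 − 0.1024 = 0.6726.
|λ| = √0.6726 = 0.8201.

0.820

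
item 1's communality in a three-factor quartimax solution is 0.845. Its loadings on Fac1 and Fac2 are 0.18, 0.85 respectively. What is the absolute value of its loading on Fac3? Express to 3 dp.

0.300

Under orthogonal rotation h² = Σλ², so λ_Fac3² = h² − (0.7549) = 0.845 − 0.7549 = 0.0901.
|λ| = √0.0901 = 0.3002.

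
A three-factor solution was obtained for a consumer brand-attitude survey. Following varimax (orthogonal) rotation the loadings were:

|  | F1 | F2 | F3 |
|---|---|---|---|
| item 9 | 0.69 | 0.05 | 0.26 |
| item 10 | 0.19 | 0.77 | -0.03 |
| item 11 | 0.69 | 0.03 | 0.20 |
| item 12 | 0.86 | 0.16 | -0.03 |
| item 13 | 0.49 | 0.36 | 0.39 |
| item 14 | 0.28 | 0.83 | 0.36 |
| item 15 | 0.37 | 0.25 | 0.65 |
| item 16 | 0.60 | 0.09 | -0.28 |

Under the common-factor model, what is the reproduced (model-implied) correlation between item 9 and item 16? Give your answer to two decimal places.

0.35

r̂ = Σ λ_i·λ_j across factors = (0.69)(0.60) + (0.05)(0.09) + (0.26)(-0.28)
  = +0.4140 +0.0045 -0.0728 = 0.3457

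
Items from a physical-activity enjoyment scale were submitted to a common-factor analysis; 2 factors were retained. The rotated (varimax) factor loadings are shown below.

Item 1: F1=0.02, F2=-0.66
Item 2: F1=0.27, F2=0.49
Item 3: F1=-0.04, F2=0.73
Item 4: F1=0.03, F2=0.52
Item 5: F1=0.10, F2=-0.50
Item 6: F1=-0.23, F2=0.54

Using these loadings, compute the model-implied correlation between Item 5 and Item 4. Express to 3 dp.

r̂ = Σ λ_i·λ_j across factors = (0.10)(0.03) + (-0.50)(0.52)
  = +0.0030 -0.2600 = -0.2570

-0.257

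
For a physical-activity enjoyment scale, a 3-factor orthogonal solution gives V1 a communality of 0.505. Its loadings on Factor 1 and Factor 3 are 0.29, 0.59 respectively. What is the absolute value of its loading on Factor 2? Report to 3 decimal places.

0.270

Under orthogonal rotation h² = Σλ², so λ_Factor 2² = h² − (0.4322) = 0.505 − 0.4322 = 0.0728.
|λ| = √0.0728 = 0.2698.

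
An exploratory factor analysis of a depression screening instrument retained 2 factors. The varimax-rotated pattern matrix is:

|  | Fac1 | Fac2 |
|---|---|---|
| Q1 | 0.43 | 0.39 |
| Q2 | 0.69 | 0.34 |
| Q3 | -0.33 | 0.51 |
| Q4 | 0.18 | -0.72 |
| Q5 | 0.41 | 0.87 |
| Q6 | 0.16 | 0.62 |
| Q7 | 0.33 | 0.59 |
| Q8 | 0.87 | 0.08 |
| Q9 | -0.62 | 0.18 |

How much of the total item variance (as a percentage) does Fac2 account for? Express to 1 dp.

SS loadings for Fac2 = 0.39² + 0.34² + 0.51² + (-0.72)² + 0.87² + 0.62² + 0.59² + 0.08² + 0.18² = 2.5744
With 9 standardized items, total variance = 9. Proportion = 2.5744/9 = 0.2860 → 28.60%.

28.6%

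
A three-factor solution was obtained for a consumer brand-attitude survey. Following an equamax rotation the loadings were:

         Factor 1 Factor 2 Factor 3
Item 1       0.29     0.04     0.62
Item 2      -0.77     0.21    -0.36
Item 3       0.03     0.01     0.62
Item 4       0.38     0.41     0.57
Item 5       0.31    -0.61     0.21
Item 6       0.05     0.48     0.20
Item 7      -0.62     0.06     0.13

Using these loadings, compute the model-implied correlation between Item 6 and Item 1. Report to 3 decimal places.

0.158

r̂ = Σ λ_i·λ_j across factors = (0.05)(0.29) + (0.48)(0.04) + (0.20)(0.62)
  = +0.0145 +0.0192 +0.1240 = 0.1577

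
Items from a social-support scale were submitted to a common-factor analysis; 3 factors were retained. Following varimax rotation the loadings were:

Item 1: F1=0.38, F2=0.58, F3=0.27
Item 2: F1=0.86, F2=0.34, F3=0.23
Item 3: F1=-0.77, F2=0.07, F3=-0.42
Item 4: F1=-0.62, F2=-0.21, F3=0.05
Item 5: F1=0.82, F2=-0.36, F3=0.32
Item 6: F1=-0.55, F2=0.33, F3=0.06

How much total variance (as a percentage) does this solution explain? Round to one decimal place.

66.4%

SS loadings by factor: 2.8362, 0.7395, 0.4107; total = 3.9864.
Total variance with 6 standardized items is 6, so the solution explains 3.9864/6 = 0.6644 = 66.44%.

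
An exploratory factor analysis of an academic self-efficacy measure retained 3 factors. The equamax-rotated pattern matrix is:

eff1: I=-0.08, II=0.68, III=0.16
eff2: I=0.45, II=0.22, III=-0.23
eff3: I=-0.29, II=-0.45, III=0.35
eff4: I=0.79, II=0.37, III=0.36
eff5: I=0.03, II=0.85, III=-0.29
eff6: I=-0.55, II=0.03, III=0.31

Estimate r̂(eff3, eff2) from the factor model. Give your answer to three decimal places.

r̂ = Σ λ_i·λ_j across factors = (-0.29)(0.45) + (-0.45)(0.22) + (0.35)(-0.23)
  = -0.1305 -0.0990 -0.0805 = -0.3100

-0.310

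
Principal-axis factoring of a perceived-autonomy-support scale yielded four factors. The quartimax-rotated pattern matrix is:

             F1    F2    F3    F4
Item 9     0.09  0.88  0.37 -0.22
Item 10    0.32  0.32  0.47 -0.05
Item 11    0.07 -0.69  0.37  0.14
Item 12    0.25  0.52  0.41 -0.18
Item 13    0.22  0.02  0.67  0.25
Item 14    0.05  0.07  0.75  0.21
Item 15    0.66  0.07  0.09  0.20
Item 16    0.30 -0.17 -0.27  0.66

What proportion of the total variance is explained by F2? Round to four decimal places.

0.2078

SS loadings for F2 = 0.88² + 0.32² + (-0.69)² + 0.52² + 0.02² + 0.07² + 0.07² + (-0.17)² = 1.6624
Proportion of variance = 1.6624 / 8 = 0.2078.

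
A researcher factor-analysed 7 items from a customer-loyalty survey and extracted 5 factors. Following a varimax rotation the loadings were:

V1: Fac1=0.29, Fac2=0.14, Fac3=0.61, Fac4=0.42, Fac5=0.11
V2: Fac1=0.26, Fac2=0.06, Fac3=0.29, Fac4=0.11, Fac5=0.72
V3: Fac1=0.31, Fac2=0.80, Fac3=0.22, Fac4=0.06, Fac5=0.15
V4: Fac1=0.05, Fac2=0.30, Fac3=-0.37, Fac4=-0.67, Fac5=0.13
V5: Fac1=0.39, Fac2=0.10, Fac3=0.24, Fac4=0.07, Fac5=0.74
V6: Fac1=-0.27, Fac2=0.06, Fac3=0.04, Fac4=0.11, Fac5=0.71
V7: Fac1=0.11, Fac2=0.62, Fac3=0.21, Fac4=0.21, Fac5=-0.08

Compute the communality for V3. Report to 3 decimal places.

h² = 0.31² + 0.80² + 0.22² + 0.06² + 0.15² = 0.0961 + 0.6400 + 0.0484 + 0.0036 + 0.0225 = 0.8106

0.811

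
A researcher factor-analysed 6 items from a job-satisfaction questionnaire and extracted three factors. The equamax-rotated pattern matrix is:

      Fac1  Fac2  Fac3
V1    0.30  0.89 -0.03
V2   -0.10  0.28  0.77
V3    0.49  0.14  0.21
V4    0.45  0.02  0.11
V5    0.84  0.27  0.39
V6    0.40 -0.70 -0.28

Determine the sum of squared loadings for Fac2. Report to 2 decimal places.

SS loadings for Fac2 = 0.89² + 0.28² + 0.14² + 0.02² + 0.27² + (-0.70)² = 0.7921 + 0.0784 + 0.0196 + 0.0004 + 0.0729 + 0.4900 = 1.4534

1.45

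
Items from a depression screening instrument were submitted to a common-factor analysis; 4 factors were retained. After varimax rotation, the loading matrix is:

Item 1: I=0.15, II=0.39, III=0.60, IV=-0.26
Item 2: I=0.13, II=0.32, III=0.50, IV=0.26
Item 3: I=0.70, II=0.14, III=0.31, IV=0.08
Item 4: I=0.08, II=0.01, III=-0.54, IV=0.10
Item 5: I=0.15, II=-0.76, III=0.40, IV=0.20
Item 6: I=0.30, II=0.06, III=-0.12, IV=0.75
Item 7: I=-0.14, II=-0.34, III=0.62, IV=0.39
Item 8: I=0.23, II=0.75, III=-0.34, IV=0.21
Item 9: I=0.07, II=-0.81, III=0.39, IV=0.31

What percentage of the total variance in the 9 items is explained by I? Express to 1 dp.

SS loadings for I = 0.15² + 0.13² + 0.70² + 0.08² + 0.15² + 0.30² + (-0.14)² + 0.23² + 0.07² = 0.7257
With 9 standardized items, total variance = 9. Proportion = 0.7257/9 = 0.0806 → 8.06%.

8.1%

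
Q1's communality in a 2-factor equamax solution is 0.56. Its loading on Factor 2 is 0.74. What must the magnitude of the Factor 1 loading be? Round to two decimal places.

0.11

Under orthogonal rotation h² = Σλ², so λ_Factor 1² = h² − (0.5476) = 0.56 − 0.5476 = 0.0124.
|λ| = √0.0124 = 0.1114.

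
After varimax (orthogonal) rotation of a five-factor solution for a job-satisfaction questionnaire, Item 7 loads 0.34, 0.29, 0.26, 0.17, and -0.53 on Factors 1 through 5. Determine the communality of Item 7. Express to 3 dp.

0.577

h² = 0.34² + 0.29² + 0.26² + 0.17² + (-0.53)² = 0.1156 + 0.0841 + 0.0676 + 0.0289 + 0.2809 = 0.5771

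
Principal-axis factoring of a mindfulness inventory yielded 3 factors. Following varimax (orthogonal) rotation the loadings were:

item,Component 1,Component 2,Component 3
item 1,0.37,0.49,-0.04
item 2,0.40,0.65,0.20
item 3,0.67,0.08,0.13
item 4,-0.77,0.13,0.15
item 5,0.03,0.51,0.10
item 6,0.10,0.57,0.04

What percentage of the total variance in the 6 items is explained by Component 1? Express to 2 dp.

22.49%

SS loadings for Component 1 = 0.37² + 0.40² + 0.67² + (-0.77)² + 0.03² + 0.10² = 1.3496
With 6 standardized items, total variance = 6. Proportion = 1.3496/6 = 0.2249 → 22.49%.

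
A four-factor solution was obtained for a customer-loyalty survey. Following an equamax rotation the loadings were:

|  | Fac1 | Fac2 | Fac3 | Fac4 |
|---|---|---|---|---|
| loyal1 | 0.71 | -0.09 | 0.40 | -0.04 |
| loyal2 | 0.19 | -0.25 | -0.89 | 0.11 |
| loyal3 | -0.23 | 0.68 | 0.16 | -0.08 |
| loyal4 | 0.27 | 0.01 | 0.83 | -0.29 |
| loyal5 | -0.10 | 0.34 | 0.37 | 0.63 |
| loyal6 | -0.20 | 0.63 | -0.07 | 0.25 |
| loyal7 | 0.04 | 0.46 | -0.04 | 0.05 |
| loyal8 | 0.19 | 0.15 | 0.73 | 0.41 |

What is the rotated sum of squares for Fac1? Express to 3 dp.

0.754

SS loadings for Fac1 = 0.71² + 0.19² + (-0.23)² + 0.27² + (-0.10)² + (-0.20)² + 0.04² + 0.19² = 0.5041 + 0.0361 + 0.0529 + 0.0729 + 0.0100 + 0.0400 + 0.0016 + 0.0361 = 0.7537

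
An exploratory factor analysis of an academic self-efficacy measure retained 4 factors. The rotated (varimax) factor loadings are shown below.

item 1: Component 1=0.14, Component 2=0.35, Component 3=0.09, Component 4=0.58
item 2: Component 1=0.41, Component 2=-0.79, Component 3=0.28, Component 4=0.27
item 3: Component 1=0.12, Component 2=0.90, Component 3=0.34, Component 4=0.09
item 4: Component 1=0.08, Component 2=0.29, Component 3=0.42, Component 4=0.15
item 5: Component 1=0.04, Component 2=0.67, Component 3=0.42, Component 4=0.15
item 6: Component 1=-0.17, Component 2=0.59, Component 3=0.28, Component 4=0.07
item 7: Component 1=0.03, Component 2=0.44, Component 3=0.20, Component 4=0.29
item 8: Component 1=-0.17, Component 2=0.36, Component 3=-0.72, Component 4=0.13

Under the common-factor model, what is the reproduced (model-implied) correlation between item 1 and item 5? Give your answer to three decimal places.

0.365

r̂ = Σ λ_i·λ_j across factors = (0.14)(0.04) + (0.35)(0.67) + (0.09)(0.42) + (0.58)(0.15)
  = +0.0056 +0.2345 +0.0378 +0.0870 = 0.3649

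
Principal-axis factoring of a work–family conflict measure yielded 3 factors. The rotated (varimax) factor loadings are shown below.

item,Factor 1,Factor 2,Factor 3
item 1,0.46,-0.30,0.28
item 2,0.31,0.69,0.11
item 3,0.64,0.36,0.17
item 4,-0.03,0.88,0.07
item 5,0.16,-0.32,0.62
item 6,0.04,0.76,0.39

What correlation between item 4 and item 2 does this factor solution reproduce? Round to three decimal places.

r̂ = Σ λ_i·λ_j across factors = (-0.03)(0.31) + (0.88)(0.69) + (0.07)(0.11)
  = -0.0093 +0.6072 +0.0077 = 0.6056

0.606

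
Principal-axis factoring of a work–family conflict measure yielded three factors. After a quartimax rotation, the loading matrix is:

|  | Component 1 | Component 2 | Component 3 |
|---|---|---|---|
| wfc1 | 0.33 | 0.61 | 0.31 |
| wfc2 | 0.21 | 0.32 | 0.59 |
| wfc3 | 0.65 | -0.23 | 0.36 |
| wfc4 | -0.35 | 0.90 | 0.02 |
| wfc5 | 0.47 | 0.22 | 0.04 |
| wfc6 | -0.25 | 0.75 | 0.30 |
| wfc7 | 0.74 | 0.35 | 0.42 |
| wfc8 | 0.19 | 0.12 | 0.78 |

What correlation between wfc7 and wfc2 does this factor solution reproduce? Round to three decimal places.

0.515

r̂ = Σ λ_i·λ_j across factors = (0.74)(0.21) + (0.35)(0.32) + (0.42)(0.59)
  = +0.1554 +0.1120 +0.2478 = 0.5152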